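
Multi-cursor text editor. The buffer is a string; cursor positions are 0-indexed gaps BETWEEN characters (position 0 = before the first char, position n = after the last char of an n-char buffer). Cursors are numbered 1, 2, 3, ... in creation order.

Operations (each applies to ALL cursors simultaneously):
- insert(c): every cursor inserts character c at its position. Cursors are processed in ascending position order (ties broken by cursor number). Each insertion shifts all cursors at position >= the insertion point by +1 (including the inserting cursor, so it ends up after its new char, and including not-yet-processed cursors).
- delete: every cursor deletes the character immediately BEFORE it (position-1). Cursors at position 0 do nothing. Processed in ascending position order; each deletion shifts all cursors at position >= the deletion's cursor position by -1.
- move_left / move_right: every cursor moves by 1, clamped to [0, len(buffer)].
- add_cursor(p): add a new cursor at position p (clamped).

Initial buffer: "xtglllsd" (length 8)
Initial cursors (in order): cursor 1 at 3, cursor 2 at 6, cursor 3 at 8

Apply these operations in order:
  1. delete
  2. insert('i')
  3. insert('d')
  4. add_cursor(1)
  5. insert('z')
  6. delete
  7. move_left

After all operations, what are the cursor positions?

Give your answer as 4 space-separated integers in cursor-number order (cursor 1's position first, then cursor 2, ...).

Answer: 3 7 10 0

Derivation:
After op 1 (delete): buffer="xtlls" (len 5), cursors c1@2 c2@4 c3@5, authorship .....
After op 2 (insert('i')): buffer="xtillisi" (len 8), cursors c1@3 c2@6 c3@8, authorship ..1..2.3
After op 3 (insert('d')): buffer="xtidllidsid" (len 11), cursors c1@4 c2@8 c3@11, authorship ..11..22.33
After op 4 (add_cursor(1)): buffer="xtidllidsid" (len 11), cursors c4@1 c1@4 c2@8 c3@11, authorship ..11..22.33
After op 5 (insert('z')): buffer="xztidzllidzsidz" (len 15), cursors c4@2 c1@6 c2@11 c3@15, authorship .4.111..222.333
After op 6 (delete): buffer="xtidllidsid" (len 11), cursors c4@1 c1@4 c2@8 c3@11, authorship ..11..22.33
After op 7 (move_left): buffer="xtidllidsid" (len 11), cursors c4@0 c1@3 c2@7 c3@10, authorship ..11..22.33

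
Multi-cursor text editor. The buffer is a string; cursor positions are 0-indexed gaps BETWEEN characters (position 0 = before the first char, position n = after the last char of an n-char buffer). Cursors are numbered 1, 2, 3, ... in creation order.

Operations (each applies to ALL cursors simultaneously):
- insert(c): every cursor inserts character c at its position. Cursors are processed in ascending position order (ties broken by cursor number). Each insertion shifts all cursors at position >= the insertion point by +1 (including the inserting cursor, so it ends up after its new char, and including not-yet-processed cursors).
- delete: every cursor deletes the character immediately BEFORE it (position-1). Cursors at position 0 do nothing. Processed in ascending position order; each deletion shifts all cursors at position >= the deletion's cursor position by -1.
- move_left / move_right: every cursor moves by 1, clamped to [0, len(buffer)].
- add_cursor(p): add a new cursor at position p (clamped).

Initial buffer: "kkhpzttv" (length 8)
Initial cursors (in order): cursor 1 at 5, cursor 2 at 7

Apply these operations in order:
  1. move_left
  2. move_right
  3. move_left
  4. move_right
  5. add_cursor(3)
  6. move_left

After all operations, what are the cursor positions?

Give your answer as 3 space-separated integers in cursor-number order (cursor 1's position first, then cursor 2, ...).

After op 1 (move_left): buffer="kkhpzttv" (len 8), cursors c1@4 c2@6, authorship ........
After op 2 (move_right): buffer="kkhpzttv" (len 8), cursors c1@5 c2@7, authorship ........
After op 3 (move_left): buffer="kkhpzttv" (len 8), cursors c1@4 c2@6, authorship ........
After op 4 (move_right): buffer="kkhpzttv" (len 8), cursors c1@5 c2@7, authorship ........
After op 5 (add_cursor(3)): buffer="kkhpzttv" (len 8), cursors c3@3 c1@5 c2@7, authorship ........
After op 6 (move_left): buffer="kkhpzttv" (len 8), cursors c3@2 c1@4 c2@6, authorship ........

Answer: 4 6 2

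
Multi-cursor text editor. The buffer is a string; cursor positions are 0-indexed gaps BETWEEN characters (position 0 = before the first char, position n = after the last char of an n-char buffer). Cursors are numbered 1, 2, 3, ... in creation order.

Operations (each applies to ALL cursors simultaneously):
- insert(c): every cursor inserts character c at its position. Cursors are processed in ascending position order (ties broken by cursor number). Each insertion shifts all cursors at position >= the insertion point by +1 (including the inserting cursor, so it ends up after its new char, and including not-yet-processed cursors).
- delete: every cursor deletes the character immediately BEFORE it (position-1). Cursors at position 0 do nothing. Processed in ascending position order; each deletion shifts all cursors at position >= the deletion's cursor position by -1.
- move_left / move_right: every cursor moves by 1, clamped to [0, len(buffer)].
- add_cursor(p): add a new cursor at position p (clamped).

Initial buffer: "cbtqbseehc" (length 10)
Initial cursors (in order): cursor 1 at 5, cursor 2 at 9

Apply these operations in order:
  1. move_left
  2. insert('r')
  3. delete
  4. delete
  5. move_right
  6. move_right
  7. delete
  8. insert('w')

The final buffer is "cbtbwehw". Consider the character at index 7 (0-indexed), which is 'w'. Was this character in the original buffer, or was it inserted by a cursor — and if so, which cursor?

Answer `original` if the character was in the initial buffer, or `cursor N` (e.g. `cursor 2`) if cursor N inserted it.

Answer: cursor 2

Derivation:
After op 1 (move_left): buffer="cbtqbseehc" (len 10), cursors c1@4 c2@8, authorship ..........
After op 2 (insert('r')): buffer="cbtqrbseerhc" (len 12), cursors c1@5 c2@10, authorship ....1....2..
After op 3 (delete): buffer="cbtqbseehc" (len 10), cursors c1@4 c2@8, authorship ..........
After op 4 (delete): buffer="cbtbsehc" (len 8), cursors c1@3 c2@6, authorship ........
After op 5 (move_right): buffer="cbtbsehc" (len 8), cursors c1@4 c2@7, authorship ........
After op 6 (move_right): buffer="cbtbsehc" (len 8), cursors c1@5 c2@8, authorship ........
After op 7 (delete): buffer="cbtbeh" (len 6), cursors c1@4 c2@6, authorship ......
After op 8 (insert('w')): buffer="cbtbwehw" (len 8), cursors c1@5 c2@8, authorship ....1..2
Authorship (.=original, N=cursor N): . . . . 1 . . 2
Index 7: author = 2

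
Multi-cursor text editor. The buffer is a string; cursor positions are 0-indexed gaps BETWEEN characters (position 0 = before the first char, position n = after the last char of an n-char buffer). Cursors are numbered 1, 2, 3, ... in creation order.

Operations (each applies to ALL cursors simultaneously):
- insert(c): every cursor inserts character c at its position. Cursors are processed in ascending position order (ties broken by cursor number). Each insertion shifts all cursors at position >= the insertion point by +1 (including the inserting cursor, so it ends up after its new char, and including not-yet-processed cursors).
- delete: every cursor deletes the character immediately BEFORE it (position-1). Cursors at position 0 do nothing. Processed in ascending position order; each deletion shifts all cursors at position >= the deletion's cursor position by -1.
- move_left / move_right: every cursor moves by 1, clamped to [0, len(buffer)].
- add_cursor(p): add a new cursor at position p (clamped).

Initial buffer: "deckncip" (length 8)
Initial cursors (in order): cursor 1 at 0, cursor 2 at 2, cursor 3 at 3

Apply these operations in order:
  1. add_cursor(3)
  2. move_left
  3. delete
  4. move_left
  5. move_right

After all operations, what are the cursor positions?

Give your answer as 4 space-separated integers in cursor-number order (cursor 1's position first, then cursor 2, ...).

After op 1 (add_cursor(3)): buffer="deckncip" (len 8), cursors c1@0 c2@2 c3@3 c4@3, authorship ........
After op 2 (move_left): buffer="deckncip" (len 8), cursors c1@0 c2@1 c3@2 c4@2, authorship ........
After op 3 (delete): buffer="ckncip" (len 6), cursors c1@0 c2@0 c3@0 c4@0, authorship ......
After op 4 (move_left): buffer="ckncip" (len 6), cursors c1@0 c2@0 c3@0 c4@0, authorship ......
After op 5 (move_right): buffer="ckncip" (len 6), cursors c1@1 c2@1 c3@1 c4@1, authorship ......

Answer: 1 1 1 1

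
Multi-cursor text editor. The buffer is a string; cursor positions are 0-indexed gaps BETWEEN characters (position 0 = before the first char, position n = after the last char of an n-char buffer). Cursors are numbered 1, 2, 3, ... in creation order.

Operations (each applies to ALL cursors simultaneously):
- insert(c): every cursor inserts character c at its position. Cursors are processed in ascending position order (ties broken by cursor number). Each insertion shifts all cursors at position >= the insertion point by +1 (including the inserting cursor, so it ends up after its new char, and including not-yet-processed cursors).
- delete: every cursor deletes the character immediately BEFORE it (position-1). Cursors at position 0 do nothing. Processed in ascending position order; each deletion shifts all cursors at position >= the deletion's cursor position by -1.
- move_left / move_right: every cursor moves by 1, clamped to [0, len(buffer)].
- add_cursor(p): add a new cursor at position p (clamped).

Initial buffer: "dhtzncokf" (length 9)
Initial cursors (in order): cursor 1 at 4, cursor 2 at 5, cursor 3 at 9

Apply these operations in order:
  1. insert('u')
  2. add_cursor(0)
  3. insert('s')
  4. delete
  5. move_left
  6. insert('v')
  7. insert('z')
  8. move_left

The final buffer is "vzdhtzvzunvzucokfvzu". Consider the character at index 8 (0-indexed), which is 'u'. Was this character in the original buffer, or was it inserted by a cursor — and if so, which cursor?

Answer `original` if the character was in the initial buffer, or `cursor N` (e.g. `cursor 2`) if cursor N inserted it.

After op 1 (insert('u')): buffer="dhtzunucokfu" (len 12), cursors c1@5 c2@7 c3@12, authorship ....1.2....3
After op 2 (add_cursor(0)): buffer="dhtzunucokfu" (len 12), cursors c4@0 c1@5 c2@7 c3@12, authorship ....1.2....3
After op 3 (insert('s')): buffer="sdhtzusnuscokfus" (len 16), cursors c4@1 c1@7 c2@10 c3@16, authorship 4....11.22....33
After op 4 (delete): buffer="dhtzunucokfu" (len 12), cursors c4@0 c1@5 c2@7 c3@12, authorship ....1.2....3
After op 5 (move_left): buffer="dhtzunucokfu" (len 12), cursors c4@0 c1@4 c2@6 c3@11, authorship ....1.2....3
After op 6 (insert('v')): buffer="vdhtzvunvucokfvu" (len 16), cursors c4@1 c1@6 c2@9 c3@15, authorship 4....11.22....33
After op 7 (insert('z')): buffer="vzdhtzvzunvzucokfvzu" (len 20), cursors c4@2 c1@8 c2@12 c3@19, authorship 44....111.222....333
After op 8 (move_left): buffer="vzdhtzvzunvzucokfvzu" (len 20), cursors c4@1 c1@7 c2@11 c3@18, authorship 44....111.222....333
Authorship (.=original, N=cursor N): 4 4 . . . . 1 1 1 . 2 2 2 . . . . 3 3 3
Index 8: author = 1

Answer: cursor 1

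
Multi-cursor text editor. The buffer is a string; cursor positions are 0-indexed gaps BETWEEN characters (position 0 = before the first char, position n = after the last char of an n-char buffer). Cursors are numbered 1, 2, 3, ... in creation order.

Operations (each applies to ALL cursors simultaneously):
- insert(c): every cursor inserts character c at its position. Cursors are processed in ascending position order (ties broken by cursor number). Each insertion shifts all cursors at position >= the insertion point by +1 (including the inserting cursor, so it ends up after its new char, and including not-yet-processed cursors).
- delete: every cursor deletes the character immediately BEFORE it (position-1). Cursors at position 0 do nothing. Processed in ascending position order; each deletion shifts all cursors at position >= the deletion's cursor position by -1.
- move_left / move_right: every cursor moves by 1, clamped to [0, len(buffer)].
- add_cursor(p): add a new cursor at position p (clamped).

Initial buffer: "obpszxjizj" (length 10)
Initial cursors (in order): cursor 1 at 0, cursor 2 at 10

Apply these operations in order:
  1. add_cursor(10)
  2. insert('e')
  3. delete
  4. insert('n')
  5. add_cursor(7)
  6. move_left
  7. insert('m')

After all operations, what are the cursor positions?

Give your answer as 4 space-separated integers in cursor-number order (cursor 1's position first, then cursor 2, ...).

After op 1 (add_cursor(10)): buffer="obpszxjizj" (len 10), cursors c1@0 c2@10 c3@10, authorship ..........
After op 2 (insert('e')): buffer="eobpszxjizjee" (len 13), cursors c1@1 c2@13 c3@13, authorship 1..........23
After op 3 (delete): buffer="obpszxjizj" (len 10), cursors c1@0 c2@10 c3@10, authorship ..........
After op 4 (insert('n')): buffer="nobpszxjizjnn" (len 13), cursors c1@1 c2@13 c3@13, authorship 1..........23
After op 5 (add_cursor(7)): buffer="nobpszxjizjnn" (len 13), cursors c1@1 c4@7 c2@13 c3@13, authorship 1..........23
After op 6 (move_left): buffer="nobpszxjizjnn" (len 13), cursors c1@0 c4@6 c2@12 c3@12, authorship 1..........23
After op 7 (insert('m')): buffer="mnobpszmxjizjnmmn" (len 17), cursors c1@1 c4@8 c2@16 c3@16, authorship 11.....4.....2233

Answer: 1 16 16 8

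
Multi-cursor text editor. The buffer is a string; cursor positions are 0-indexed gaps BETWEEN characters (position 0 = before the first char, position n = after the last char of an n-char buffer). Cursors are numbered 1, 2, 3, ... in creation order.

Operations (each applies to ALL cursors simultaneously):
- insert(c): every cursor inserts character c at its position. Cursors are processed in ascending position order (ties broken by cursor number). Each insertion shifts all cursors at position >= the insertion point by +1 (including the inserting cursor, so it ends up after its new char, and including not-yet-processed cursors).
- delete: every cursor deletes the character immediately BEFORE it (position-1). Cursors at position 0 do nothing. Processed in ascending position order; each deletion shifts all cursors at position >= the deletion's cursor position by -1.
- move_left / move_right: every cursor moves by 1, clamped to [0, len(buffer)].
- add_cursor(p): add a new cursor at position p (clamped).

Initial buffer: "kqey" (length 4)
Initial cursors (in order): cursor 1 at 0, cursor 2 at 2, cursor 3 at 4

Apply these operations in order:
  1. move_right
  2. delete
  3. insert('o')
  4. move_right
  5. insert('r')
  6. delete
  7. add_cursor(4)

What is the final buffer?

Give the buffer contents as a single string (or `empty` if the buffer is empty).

After op 1 (move_right): buffer="kqey" (len 4), cursors c1@1 c2@3 c3@4, authorship ....
After op 2 (delete): buffer="q" (len 1), cursors c1@0 c2@1 c3@1, authorship .
After op 3 (insert('o')): buffer="oqoo" (len 4), cursors c1@1 c2@4 c3@4, authorship 1.23
After op 4 (move_right): buffer="oqoo" (len 4), cursors c1@2 c2@4 c3@4, authorship 1.23
After op 5 (insert('r')): buffer="oqroorr" (len 7), cursors c1@3 c2@7 c3@7, authorship 1.12323
After op 6 (delete): buffer="oqoo" (len 4), cursors c1@2 c2@4 c3@4, authorship 1.23
After op 7 (add_cursor(4)): buffer="oqoo" (len 4), cursors c1@2 c2@4 c3@4 c4@4, authorship 1.23

Answer: oqoo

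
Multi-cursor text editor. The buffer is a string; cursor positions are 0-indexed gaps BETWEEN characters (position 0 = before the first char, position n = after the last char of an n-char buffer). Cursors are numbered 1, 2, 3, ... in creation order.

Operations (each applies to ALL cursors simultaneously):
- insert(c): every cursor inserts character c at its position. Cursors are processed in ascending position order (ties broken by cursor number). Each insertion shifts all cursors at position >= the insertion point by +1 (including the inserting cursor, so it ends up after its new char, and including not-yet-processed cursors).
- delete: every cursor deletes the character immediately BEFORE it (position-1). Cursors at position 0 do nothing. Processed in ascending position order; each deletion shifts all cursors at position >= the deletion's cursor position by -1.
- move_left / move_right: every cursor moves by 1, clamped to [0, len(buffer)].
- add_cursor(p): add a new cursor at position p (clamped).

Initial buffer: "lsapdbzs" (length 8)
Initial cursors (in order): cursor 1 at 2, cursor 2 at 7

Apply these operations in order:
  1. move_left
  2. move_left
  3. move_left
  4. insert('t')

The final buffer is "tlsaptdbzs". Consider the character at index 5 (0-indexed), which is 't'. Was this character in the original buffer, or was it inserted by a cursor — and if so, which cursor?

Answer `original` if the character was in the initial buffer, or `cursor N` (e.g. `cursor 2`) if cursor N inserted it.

After op 1 (move_left): buffer="lsapdbzs" (len 8), cursors c1@1 c2@6, authorship ........
After op 2 (move_left): buffer="lsapdbzs" (len 8), cursors c1@0 c2@5, authorship ........
After op 3 (move_left): buffer="lsapdbzs" (len 8), cursors c1@0 c2@4, authorship ........
After op 4 (insert('t')): buffer="tlsaptdbzs" (len 10), cursors c1@1 c2@6, authorship 1....2....
Authorship (.=original, N=cursor N): 1 . . . . 2 . . . .
Index 5: author = 2

Answer: cursor 2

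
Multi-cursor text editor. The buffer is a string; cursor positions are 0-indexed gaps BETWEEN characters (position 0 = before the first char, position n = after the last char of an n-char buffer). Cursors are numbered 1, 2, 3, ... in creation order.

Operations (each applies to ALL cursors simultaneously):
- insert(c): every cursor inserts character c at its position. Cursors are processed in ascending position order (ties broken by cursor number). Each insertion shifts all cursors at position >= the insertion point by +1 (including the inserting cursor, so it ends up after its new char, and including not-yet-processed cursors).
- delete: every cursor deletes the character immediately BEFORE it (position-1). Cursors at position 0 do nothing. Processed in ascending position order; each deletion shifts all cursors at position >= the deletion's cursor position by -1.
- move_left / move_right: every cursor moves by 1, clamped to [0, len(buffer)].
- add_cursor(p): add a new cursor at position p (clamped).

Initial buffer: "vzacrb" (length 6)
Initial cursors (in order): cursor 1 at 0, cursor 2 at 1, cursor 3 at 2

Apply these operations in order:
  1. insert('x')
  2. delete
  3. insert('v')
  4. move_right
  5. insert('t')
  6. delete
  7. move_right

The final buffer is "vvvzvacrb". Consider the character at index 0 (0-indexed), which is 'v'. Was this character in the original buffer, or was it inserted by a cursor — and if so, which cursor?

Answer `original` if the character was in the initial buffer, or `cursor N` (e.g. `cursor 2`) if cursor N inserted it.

After op 1 (insert('x')): buffer="xvxzxacrb" (len 9), cursors c1@1 c2@3 c3@5, authorship 1.2.3....
After op 2 (delete): buffer="vzacrb" (len 6), cursors c1@0 c2@1 c3@2, authorship ......
After op 3 (insert('v')): buffer="vvvzvacrb" (len 9), cursors c1@1 c2@3 c3@5, authorship 1.2.3....
After op 4 (move_right): buffer="vvvzvacrb" (len 9), cursors c1@2 c2@4 c3@6, authorship 1.2.3....
After op 5 (insert('t')): buffer="vvtvztvatcrb" (len 12), cursors c1@3 c2@6 c3@9, authorship 1.12.23.3...
After op 6 (delete): buffer="vvvzvacrb" (len 9), cursors c1@2 c2@4 c3@6, authorship 1.2.3....
After op 7 (move_right): buffer="vvvzvacrb" (len 9), cursors c1@3 c2@5 c3@7, authorship 1.2.3....
Authorship (.=original, N=cursor N): 1 . 2 . 3 . . . .
Index 0: author = 1

Answer: cursor 1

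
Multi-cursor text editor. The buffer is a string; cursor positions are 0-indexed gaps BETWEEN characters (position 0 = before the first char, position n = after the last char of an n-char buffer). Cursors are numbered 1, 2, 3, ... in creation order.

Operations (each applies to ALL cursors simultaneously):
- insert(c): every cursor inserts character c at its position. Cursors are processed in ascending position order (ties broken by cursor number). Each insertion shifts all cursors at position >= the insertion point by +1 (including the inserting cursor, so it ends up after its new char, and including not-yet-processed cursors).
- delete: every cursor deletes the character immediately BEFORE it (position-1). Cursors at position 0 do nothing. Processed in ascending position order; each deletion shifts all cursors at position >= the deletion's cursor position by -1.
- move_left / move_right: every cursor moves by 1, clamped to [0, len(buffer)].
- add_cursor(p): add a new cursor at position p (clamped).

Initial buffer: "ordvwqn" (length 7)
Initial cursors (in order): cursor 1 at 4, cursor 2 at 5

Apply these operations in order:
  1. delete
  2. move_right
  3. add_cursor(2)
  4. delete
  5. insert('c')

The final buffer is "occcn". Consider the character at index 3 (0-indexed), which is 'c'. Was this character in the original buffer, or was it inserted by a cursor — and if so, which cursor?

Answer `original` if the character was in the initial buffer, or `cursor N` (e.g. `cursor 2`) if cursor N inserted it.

Answer: cursor 3

Derivation:
After op 1 (delete): buffer="ordqn" (len 5), cursors c1@3 c2@3, authorship .....
After op 2 (move_right): buffer="ordqn" (len 5), cursors c1@4 c2@4, authorship .....
After op 3 (add_cursor(2)): buffer="ordqn" (len 5), cursors c3@2 c1@4 c2@4, authorship .....
After op 4 (delete): buffer="on" (len 2), cursors c1@1 c2@1 c3@1, authorship ..
After op 5 (insert('c')): buffer="occcn" (len 5), cursors c1@4 c2@4 c3@4, authorship .123.
Authorship (.=original, N=cursor N): . 1 2 3 .
Index 3: author = 3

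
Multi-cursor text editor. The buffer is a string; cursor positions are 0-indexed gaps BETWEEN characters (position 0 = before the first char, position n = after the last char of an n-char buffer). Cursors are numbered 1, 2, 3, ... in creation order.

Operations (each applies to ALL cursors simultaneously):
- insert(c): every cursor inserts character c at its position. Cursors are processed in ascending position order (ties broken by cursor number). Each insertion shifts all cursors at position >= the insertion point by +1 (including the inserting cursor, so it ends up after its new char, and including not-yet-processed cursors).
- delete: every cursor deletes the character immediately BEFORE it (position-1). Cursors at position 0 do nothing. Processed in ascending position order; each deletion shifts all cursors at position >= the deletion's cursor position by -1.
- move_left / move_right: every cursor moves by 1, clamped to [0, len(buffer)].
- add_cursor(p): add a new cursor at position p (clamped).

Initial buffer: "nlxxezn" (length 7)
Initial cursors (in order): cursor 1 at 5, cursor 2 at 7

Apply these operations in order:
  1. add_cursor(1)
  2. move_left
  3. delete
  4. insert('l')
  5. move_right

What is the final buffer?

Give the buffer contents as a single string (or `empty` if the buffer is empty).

Answer: lnlxleln

Derivation:
After op 1 (add_cursor(1)): buffer="nlxxezn" (len 7), cursors c3@1 c1@5 c2@7, authorship .......
After op 2 (move_left): buffer="nlxxezn" (len 7), cursors c3@0 c1@4 c2@6, authorship .......
After op 3 (delete): buffer="nlxen" (len 5), cursors c3@0 c1@3 c2@4, authorship .....
After op 4 (insert('l')): buffer="lnlxleln" (len 8), cursors c3@1 c1@5 c2@7, authorship 3...1.2.
After op 5 (move_right): buffer="lnlxleln" (len 8), cursors c3@2 c1@6 c2@8, authorship 3...1.2.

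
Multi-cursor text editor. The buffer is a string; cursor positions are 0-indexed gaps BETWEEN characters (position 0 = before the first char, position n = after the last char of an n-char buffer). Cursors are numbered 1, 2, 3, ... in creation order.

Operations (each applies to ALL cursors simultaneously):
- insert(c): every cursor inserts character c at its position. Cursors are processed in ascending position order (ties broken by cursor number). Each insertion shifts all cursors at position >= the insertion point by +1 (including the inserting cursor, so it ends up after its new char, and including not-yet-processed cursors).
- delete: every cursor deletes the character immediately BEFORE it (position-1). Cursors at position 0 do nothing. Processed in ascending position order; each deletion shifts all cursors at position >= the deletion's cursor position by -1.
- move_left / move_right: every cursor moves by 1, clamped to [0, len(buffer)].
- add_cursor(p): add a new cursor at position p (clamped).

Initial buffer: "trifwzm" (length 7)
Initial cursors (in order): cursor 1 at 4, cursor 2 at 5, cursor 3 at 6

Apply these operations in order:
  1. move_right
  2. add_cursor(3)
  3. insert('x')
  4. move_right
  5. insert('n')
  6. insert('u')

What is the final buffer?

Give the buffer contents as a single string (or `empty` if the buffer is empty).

Answer: trixfnuwxznuxmnuxnu

Derivation:
After op 1 (move_right): buffer="trifwzm" (len 7), cursors c1@5 c2@6 c3@7, authorship .......
After op 2 (add_cursor(3)): buffer="trifwzm" (len 7), cursors c4@3 c1@5 c2@6 c3@7, authorship .......
After op 3 (insert('x')): buffer="trixfwxzxmx" (len 11), cursors c4@4 c1@7 c2@9 c3@11, authorship ...4..1.2.3
After op 4 (move_right): buffer="trixfwxzxmx" (len 11), cursors c4@5 c1@8 c2@10 c3@11, authorship ...4..1.2.3
After op 5 (insert('n')): buffer="trixfnwxznxmnxn" (len 15), cursors c4@6 c1@10 c2@13 c3@15, authorship ...4.4.1.12.233
After op 6 (insert('u')): buffer="trixfnuwxznuxmnuxnu" (len 19), cursors c4@7 c1@12 c2@16 c3@19, authorship ...4.44.1.112.22333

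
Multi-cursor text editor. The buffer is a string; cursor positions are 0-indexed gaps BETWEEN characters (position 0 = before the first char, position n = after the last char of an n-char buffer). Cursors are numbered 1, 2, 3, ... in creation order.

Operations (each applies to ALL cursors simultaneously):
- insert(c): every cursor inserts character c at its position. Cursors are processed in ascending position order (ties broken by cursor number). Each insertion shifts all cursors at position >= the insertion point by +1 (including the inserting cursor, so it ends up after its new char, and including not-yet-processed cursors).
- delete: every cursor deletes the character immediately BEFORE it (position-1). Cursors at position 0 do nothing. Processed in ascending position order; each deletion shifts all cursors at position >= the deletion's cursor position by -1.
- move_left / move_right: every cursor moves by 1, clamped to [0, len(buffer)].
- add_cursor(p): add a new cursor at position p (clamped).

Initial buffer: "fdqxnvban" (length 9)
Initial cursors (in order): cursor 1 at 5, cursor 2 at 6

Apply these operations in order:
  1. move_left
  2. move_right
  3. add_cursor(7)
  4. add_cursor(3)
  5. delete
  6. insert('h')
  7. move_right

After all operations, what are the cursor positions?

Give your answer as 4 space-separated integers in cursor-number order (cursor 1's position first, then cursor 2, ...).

Answer: 8 8 8 4

Derivation:
After op 1 (move_left): buffer="fdqxnvban" (len 9), cursors c1@4 c2@5, authorship .........
After op 2 (move_right): buffer="fdqxnvban" (len 9), cursors c1@5 c2@6, authorship .........
After op 3 (add_cursor(7)): buffer="fdqxnvban" (len 9), cursors c1@5 c2@6 c3@7, authorship .........
After op 4 (add_cursor(3)): buffer="fdqxnvban" (len 9), cursors c4@3 c1@5 c2@6 c3@7, authorship .........
After op 5 (delete): buffer="fdxan" (len 5), cursors c4@2 c1@3 c2@3 c3@3, authorship .....
After op 6 (insert('h')): buffer="fdhxhhhan" (len 9), cursors c4@3 c1@7 c2@7 c3@7, authorship ..4.123..
After op 7 (move_right): buffer="fdhxhhhan" (len 9), cursors c4@4 c1@8 c2@8 c3@8, authorship ..4.123..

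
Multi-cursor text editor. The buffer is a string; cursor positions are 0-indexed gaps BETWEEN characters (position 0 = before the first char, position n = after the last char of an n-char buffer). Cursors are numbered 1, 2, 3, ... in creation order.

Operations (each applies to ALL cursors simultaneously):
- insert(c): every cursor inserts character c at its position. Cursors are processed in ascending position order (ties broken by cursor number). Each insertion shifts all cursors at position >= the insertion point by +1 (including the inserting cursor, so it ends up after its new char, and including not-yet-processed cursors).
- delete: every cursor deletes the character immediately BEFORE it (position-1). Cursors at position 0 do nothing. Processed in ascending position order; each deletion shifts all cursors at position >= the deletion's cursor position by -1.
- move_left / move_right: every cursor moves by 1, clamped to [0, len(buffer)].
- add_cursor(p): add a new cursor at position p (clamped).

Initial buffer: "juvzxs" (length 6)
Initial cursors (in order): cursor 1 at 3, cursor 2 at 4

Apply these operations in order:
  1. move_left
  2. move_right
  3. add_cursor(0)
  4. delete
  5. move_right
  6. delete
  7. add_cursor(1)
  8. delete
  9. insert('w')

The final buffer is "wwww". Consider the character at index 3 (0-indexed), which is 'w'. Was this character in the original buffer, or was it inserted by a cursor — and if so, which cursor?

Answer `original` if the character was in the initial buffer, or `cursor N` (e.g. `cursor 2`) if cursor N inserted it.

After op 1 (move_left): buffer="juvzxs" (len 6), cursors c1@2 c2@3, authorship ......
After op 2 (move_right): buffer="juvzxs" (len 6), cursors c1@3 c2@4, authorship ......
After op 3 (add_cursor(0)): buffer="juvzxs" (len 6), cursors c3@0 c1@3 c2@4, authorship ......
After op 4 (delete): buffer="juxs" (len 4), cursors c3@0 c1@2 c2@2, authorship ....
After op 5 (move_right): buffer="juxs" (len 4), cursors c3@1 c1@3 c2@3, authorship ....
After op 6 (delete): buffer="s" (len 1), cursors c1@0 c2@0 c3@0, authorship .
After op 7 (add_cursor(1)): buffer="s" (len 1), cursors c1@0 c2@0 c3@0 c4@1, authorship .
After op 8 (delete): buffer="" (len 0), cursors c1@0 c2@0 c3@0 c4@0, authorship 
After op 9 (insert('w')): buffer="wwww" (len 4), cursors c1@4 c2@4 c3@4 c4@4, authorship 1234
Authorship (.=original, N=cursor N): 1 2 3 4
Index 3: author = 4

Answer: cursor 4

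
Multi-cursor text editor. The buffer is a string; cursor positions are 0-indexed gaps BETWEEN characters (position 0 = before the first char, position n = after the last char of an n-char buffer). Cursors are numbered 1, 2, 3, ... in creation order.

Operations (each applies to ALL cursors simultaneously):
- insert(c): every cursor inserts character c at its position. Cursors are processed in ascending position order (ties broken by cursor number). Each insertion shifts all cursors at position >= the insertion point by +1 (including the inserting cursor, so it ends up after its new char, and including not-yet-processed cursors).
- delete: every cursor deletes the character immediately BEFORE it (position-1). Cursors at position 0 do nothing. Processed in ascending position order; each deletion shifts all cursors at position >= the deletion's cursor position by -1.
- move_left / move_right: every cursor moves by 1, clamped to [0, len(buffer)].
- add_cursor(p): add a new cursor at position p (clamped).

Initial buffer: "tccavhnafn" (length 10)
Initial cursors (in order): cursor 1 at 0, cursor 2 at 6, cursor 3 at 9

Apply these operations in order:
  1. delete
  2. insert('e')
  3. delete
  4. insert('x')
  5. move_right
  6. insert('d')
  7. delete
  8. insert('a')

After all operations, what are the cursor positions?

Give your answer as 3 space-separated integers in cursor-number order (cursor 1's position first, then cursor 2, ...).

Answer: 3 10 14

Derivation:
After op 1 (delete): buffer="tccavnan" (len 8), cursors c1@0 c2@5 c3@7, authorship ........
After op 2 (insert('e')): buffer="etccavenaen" (len 11), cursors c1@1 c2@7 c3@10, authorship 1.....2..3.
After op 3 (delete): buffer="tccavnan" (len 8), cursors c1@0 c2@5 c3@7, authorship ........
After op 4 (insert('x')): buffer="xtccavxnaxn" (len 11), cursors c1@1 c2@7 c3@10, authorship 1.....2..3.
After op 5 (move_right): buffer="xtccavxnaxn" (len 11), cursors c1@2 c2@8 c3@11, authorship 1.....2..3.
After op 6 (insert('d')): buffer="xtdccavxndaxnd" (len 14), cursors c1@3 c2@10 c3@14, authorship 1.1....2.2.3.3
After op 7 (delete): buffer="xtccavxnaxn" (len 11), cursors c1@2 c2@8 c3@11, authorship 1.....2..3.
After op 8 (insert('a')): buffer="xtaccavxnaaxna" (len 14), cursors c1@3 c2@10 c3@14, authorship 1.1....2.2.3.3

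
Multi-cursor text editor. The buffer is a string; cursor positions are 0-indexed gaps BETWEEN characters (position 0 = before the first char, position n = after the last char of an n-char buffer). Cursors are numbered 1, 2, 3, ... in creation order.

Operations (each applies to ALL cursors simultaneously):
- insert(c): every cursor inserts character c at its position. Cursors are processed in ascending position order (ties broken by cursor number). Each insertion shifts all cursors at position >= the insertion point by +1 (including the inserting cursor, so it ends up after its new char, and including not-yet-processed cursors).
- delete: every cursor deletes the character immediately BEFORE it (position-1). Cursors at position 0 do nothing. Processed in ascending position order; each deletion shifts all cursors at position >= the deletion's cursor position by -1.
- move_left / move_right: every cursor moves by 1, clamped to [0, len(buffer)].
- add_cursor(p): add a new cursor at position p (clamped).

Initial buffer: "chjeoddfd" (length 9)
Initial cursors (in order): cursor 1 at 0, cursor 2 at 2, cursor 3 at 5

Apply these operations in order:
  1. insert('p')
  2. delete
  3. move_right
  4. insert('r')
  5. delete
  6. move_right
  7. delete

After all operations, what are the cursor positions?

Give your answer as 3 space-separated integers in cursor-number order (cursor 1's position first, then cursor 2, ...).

Answer: 1 2 4

Derivation:
After op 1 (insert('p')): buffer="pchpjeopddfd" (len 12), cursors c1@1 c2@4 c3@8, authorship 1..2...3....
After op 2 (delete): buffer="chjeoddfd" (len 9), cursors c1@0 c2@2 c3@5, authorship .........
After op 3 (move_right): buffer="chjeoddfd" (len 9), cursors c1@1 c2@3 c3@6, authorship .........
After op 4 (insert('r')): buffer="crhjreodrdfd" (len 12), cursors c1@2 c2@5 c3@9, authorship .1..2...3...
After op 5 (delete): buffer="chjeoddfd" (len 9), cursors c1@1 c2@3 c3@6, authorship .........
After op 6 (move_right): buffer="chjeoddfd" (len 9), cursors c1@2 c2@4 c3@7, authorship .........
After op 7 (delete): buffer="cjodfd" (len 6), cursors c1@1 c2@2 c3@4, authorship ......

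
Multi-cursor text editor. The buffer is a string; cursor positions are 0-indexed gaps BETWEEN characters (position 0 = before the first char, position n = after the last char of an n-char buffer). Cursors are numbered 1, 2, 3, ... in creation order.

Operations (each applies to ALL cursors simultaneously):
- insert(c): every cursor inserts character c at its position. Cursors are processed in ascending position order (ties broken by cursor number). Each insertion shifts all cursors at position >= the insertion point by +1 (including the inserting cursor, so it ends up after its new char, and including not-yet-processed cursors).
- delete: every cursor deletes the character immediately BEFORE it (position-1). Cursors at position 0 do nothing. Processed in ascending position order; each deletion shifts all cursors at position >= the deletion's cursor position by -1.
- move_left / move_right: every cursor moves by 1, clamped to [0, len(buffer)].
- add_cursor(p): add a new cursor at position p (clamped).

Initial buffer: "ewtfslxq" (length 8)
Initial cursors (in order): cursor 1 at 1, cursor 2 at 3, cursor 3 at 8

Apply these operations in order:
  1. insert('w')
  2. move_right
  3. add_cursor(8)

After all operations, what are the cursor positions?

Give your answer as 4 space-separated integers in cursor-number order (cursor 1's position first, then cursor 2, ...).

Answer: 3 6 11 8

Derivation:
After op 1 (insert('w')): buffer="ewwtwfslxqw" (len 11), cursors c1@2 c2@5 c3@11, authorship .1..2.....3
After op 2 (move_right): buffer="ewwtwfslxqw" (len 11), cursors c1@3 c2@6 c3@11, authorship .1..2.....3
After op 3 (add_cursor(8)): buffer="ewwtwfslxqw" (len 11), cursors c1@3 c2@6 c4@8 c3@11, authorship .1..2.....3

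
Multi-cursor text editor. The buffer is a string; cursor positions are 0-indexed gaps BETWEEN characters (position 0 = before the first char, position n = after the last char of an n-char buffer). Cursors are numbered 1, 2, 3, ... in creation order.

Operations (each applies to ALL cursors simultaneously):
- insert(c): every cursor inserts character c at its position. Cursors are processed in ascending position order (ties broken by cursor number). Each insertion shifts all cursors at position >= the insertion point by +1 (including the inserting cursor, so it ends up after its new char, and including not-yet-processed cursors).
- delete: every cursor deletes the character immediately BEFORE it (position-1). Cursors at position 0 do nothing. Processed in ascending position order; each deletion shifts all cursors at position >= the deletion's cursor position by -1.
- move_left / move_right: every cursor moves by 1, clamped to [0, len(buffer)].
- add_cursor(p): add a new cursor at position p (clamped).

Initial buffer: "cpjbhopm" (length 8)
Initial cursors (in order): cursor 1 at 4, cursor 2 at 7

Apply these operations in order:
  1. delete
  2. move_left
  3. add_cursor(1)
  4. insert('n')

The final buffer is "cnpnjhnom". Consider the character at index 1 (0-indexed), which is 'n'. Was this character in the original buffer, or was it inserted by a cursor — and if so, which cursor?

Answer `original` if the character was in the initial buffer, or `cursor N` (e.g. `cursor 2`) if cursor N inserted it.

Answer: cursor 3

Derivation:
After op 1 (delete): buffer="cpjhom" (len 6), cursors c1@3 c2@5, authorship ......
After op 2 (move_left): buffer="cpjhom" (len 6), cursors c1@2 c2@4, authorship ......
After op 3 (add_cursor(1)): buffer="cpjhom" (len 6), cursors c3@1 c1@2 c2@4, authorship ......
After op 4 (insert('n')): buffer="cnpnjhnom" (len 9), cursors c3@2 c1@4 c2@7, authorship .3.1..2..
Authorship (.=original, N=cursor N): . 3 . 1 . . 2 . .
Index 1: author = 3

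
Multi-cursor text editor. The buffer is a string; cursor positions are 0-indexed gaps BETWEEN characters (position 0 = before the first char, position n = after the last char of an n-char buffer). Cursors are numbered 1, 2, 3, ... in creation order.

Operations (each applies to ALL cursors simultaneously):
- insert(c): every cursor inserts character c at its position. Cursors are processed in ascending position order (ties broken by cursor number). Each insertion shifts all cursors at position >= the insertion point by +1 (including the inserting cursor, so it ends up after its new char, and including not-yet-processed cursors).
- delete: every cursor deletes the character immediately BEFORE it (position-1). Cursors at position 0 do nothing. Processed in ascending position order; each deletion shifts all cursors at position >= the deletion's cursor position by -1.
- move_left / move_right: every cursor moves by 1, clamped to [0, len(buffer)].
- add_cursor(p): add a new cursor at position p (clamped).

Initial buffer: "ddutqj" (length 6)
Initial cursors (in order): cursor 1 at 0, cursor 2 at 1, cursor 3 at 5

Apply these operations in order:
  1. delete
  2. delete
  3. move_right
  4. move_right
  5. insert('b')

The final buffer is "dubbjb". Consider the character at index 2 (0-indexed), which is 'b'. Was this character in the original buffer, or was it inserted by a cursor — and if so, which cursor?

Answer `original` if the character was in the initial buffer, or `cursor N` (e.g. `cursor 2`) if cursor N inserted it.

Answer: cursor 1

Derivation:
After op 1 (delete): buffer="dutj" (len 4), cursors c1@0 c2@0 c3@3, authorship ....
After op 2 (delete): buffer="duj" (len 3), cursors c1@0 c2@0 c3@2, authorship ...
After op 3 (move_right): buffer="duj" (len 3), cursors c1@1 c2@1 c3@3, authorship ...
After op 4 (move_right): buffer="duj" (len 3), cursors c1@2 c2@2 c3@3, authorship ...
After op 5 (insert('b')): buffer="dubbjb" (len 6), cursors c1@4 c2@4 c3@6, authorship ..12.3
Authorship (.=original, N=cursor N): . . 1 2 . 3
Index 2: author = 1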